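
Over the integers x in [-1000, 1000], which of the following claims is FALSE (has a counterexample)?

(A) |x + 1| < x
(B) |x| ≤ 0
(A) x = 0: LHS = |0 + 1| = |1| = 1; 1 < 0 — FAILS
(B) x = 1: LHS = |1| = 1; 1 ≤ 0 — FAILS

Answer: Both A and B are false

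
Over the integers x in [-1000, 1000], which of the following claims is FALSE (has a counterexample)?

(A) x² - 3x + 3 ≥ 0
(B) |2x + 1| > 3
(A) Over all integers in [-1000, 1000], LHS − RHS is smallest at x = 1, where it equals 1:
x = 1: LHS = 1² - 3·1 + 3 = 1; 1 ≥ 0 — holds
At the ends of the range:
x = -1000: LHS = (-1000)² - 3·(-1000) + 3 = 1003003; 1003003 ≥ 0 — holds
x = 1000: LHS = 1000² - 3·1000 + 3 = 997003; 997003 ≥ 0 — holds
Hence LHS − RHS is never negative, i.e. LHS ≥ RHS throughout, so the relation holds for every integer in [-1000, 1000].

(B) x = 0: LHS = |2·0 + 1| = |1| = 1; 1 > 3 — FAILS

Only (B) has a counterexample.

Answer: B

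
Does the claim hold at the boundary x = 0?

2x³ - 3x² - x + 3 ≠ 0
x = 0: LHS = 2·0³ - 3·0² - 0 + 3 = 3; 3 ≠ 0 — holds

The relation is satisfied at x = 0.

Answer: Yes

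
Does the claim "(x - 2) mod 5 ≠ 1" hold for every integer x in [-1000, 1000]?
The claim fails at x = -2:
x = -2: LHS = ((-2) - 2) mod 5 = (-4) mod 5 = 1; 1 ≠ 1 — FAILS

Because a single integer refutes it, the statement is false.

Answer: False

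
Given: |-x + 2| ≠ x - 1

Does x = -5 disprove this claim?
Substitute x = -5 into the relation:
x = -5: LHS = |-(-5) + 2| = |7| = 7, RHS = (-5) - 1 = -6; 7 ≠ -6 — holds

The relation holds at x = -5, so it is not a counterexample.

Answer: No, x = -5 is not a counterexample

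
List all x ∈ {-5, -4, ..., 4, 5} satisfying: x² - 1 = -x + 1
Holds for: {-2, 1}
Fails for: {-5, -4, -3, -1, 0, 2, 3, 4, 5}

Answer: {-2, 1}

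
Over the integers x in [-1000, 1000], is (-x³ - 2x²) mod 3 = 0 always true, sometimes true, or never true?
Holds at x = 0: LHS = (-0³ - 2·0²) mod 3 = 0 mod 3 = 0; 0 = 0 — holds
Fails at x = -1: LHS = (-(-1)³ - 2·(-1)²) mod 3 = (-1) mod 3 = 2; 2 = 0 — FAILS
It is satisfied by some integers in the range but not all.

Answer: Sometimes true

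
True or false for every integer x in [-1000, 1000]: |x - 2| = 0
The claim fails at x = 0:
x = 0: LHS = |0 - 2| = |-2| = 2; 2 = 0 — FAILS

Because a single integer refutes it, the statement is false.

Answer: False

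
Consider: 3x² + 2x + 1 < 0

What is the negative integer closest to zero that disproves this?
Testing negative integers from -1 downward:
x = -1: LHS = 3·(-1)² + 2·(-1) + 1 = 2; 2 < 0 — FAILS  ← closest negative counterexample to 0

Answer: x = -1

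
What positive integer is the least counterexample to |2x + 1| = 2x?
Testing positive integers:
x = 1: LHS = |2·1 + 1| = |3| = 3, RHS = 2·1 = 2; 3 = 2 — FAILS  ← smallest positive counterexample

Answer: x = 1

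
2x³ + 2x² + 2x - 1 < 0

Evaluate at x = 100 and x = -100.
x = 100: LHS = 2·100³ + 2·100² + 2·100 - 1 = 2020199; 2020199 < 0 — FAILS
x = -100: LHS = 2·(-100)³ + 2·(-100)² + 2·(-100) - 1 = -1980201; -1980201 < 0 — holds

Answer: Partially: fails for x = 100, holds for x = -100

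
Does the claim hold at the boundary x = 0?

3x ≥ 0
x = 0: LHS = 3·0 = 0; 0 ≥ 0 — holds

The relation is satisfied at x = 0.

Answer: Yes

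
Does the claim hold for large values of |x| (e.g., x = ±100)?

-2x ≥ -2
x = 100: LHS = -2·100 = -200; -200 ≥ -2 — FAILS
x = -100: LHS = -2·(-100) = 200; 200 ≥ -2 — holds

Answer: Partially: fails for x = 100, holds for x = -100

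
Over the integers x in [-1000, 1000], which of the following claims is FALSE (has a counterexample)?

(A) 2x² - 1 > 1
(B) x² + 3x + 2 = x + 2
(A) x = 0: LHS = 2·0² - 1 = -1; -1 > 1 — FAILS
(B) x = 1: LHS = 1² + 3·1 + 2 = 6, RHS = 1 + 2 = 3; 6 = 3 — FAILS

Answer: Both A and B are false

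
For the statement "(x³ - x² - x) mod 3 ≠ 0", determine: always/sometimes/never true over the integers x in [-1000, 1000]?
Holds at x = 1: LHS = (1³ - 1² - 1) mod 3 = (-1) mod 3 = 2; 2 ≠ 0 — holds
Fails at x = 0: LHS = (0³ - 0² - 0) mod 3 = 0 mod 3 = 0; 0 ≠ 0 — FAILS
It is satisfied by some integers in the range but not all.

Answer: Sometimes true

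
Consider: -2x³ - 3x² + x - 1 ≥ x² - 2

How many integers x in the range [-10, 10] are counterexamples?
Counterexamples in [-10, 10]: {-2, -1, 1, 2, 3, 4, 5, 6, 7, 8, 9, 10}.

Counting them gives 12 values.

Answer: 12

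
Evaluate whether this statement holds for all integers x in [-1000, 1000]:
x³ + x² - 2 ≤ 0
The claim fails at x = 2:
x = 2: LHS = 2³ + 2² - 2 = 10; 10 ≤ 0 — FAILS

Because a single integer refutes it, the statement is false.

Answer: False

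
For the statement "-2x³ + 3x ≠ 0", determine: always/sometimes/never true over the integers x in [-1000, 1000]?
Holds at x = 1: LHS = -2·1³ + 3·1 = 1; 1 ≠ 0 — holds
Fails at x = 0: LHS = -2·0³ + 3·0 = 0; 0 ≠ 0 — FAILS
It is satisfied by some integers in the range but not all.

Answer: Sometimes true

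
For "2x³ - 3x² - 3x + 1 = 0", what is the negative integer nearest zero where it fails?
Testing negative integers from -1 downward:
x = -1: LHS = 2·(-1)³ - 3·(-1)² - 3·(-1) + 1 = -1; -1 = 0 — FAILS  ← closest negative counterexample to 0

Answer: x = -1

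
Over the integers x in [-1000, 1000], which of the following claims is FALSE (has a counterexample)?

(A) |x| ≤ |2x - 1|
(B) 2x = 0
(A) Over all integers in [-1000, 1000], LHS − RHS is largest at x = 1, where it equals 0:
x = 1: LHS = |1| = 1, RHS = |2·1 - 1| = |1| = 1; 1 ≤ 1 — holds
At the ends of the range:
x = -1000: LHS = |-1000| = 1000, RHS = |2·(-1000) - 1| = |-2001| = 2001; 1000 ≤ 2001 — holds
x = 1000: LHS = |1000| = 1000, RHS = |2·1000 - 1| = |1999| = 1999; 1000 ≤ 1999 — holds
Hence LHS − RHS is never positive, i.e. LHS ≤ RHS throughout, so the relation holds for every integer in [-1000, 1000].

(B) x = 1: LHS = 2·1 = 2; 2 = 0 — FAILS

Only (B) has a counterexample.

Answer: B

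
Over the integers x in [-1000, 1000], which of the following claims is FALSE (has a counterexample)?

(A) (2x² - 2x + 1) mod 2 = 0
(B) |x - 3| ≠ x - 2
(A) x = 0: LHS = (2·0² - 2·0 + 1) mod 2 = 1 mod 2 = 1; 1 = 0 — FAILS

(B) Track d = LHS − RHS over the integers in [-1000, 1000]. Equality would need d = 0, but d changes sign only between consecutive integers, jumping over 0:
x = 2: LHS = |2 - 3| = |-1| = 1, RHS = 2 - 2 = 0; 1 ≠ 0 — holds  (d = 1)
x = 3: LHS = |3 - 3| = |0| = 0, RHS = 3 - 2 = 1; 0 ≠ 1 — holds  (d = -1)
Away from these crossings d keeps a constant sign, and checking every integer in [-1000, 1000] confirms d ≠ 0 throughout. Hence the two sides are never equal, so the relation holds for every integer in [-1000, 1000].

Only (A) has a counterexample.

Answer: A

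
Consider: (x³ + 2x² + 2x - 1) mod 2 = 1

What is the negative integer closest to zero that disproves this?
Testing negative integers from -1 downward:
x = -1: LHS = ((-1)³ + 2·(-1)² + 2·(-1) - 1) mod 2 = (-2) mod 2 = 0; 0 = 1 — FAILS  ← closest negative counterexample to 0

Answer: x = -1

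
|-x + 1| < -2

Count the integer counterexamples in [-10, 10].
Counterexamples in [-10, 10]: {-10, -9, -8, -7, -6, -5, -4, -3, -2, -1, 0, 1, 2, 3, 4, 5, 6, 7, 8, 9, 10}.

Counting them gives 21 values.

Answer: 21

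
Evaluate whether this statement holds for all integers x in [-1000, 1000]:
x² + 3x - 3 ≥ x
The claim fails at x = 0:
x = 0: LHS = 0² + 3·0 - 3 = -3; -3 ≥ 0 — FAILS

Because a single integer refutes it, the statement is false.

Answer: False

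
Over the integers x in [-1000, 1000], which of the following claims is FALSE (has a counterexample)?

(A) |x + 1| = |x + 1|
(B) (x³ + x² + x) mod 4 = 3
(A) LHS − RHS = 0 at every integer in [-1000, 1000]; the two sides always agree. For instance:
x = -1000: LHS = |(-1000) + 1| = |-999| = 999, RHS = |(-1000) + 1| = |-999| = 999; 999 = 999 — holds
x = 0: LHS = |0 + 1| = |1| = 1, RHS = |0 + 1| = |1| = 1; 1 = 1 — holds
x = 1000: LHS = |1000 + 1| = |1001| = 1001, RHS = |1000 + 1| = |1001| = 1001; 1001 = 1001 — holds
The sides are never unequal, so the relation holds for every integer in [-1000, 1000].

(B) x = 0: LHS = (0³ + 0² + 0) mod 4 = 0 mod 4 = 0; 0 = 3 — FAILS

Only (B) has a counterexample.

Answer: B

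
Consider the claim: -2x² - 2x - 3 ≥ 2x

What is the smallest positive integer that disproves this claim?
Testing positive integers:
x = 1: LHS = -2·1² - 2·1 - 3 = -7, RHS = 2·1 = 2; -7 ≥ 2 — FAILS  ← smallest positive counterexample

Answer: x = 1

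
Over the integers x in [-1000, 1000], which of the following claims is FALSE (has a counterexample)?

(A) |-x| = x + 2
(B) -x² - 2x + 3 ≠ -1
(A) x = 0: LHS = |-0| = |0| = 0, RHS = 0 + 2 = 2; 0 = 2 — FAILS

(B) Track d = LHS − RHS over the integers in [-1000, 1000]. Equality would need d = 0, but d changes sign only between consecutive integers, jumping over 0:
x = -4: LHS = -(-4)² - 2·(-4) + 3 = -5; -5 ≠ -1 — holds  (d = -4)
x = -3: LHS = -(-3)² - 2·(-3) + 3 = 0; 0 ≠ -1 — holds  (d = 1)
x = 1: LHS = -1² - 2·1 + 3 = 0; 0 ≠ -1 — holds  (d = 1)
x = 2: LHS = -2² - 2·2 + 3 = -5; -5 ≠ -1 — holds  (d = -4)
Away from these crossings d keeps a constant sign, and checking every integer in [-1000, 1000] confirms d ≠ 0 throughout. Hence the two sides are never equal, so the relation holds for every integer in [-1000, 1000].

Only (A) has a counterexample.

Answer: A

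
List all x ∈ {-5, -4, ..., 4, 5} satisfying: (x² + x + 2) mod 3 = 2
Holds for: {-4, -3, -1, 0, 2, 3, 5}
Fails for: {-5, -2, 1, 4}

Answer: {-4, -3, -1, 0, 2, 3, 5}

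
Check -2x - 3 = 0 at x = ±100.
x = 100: LHS = -2·100 - 3 = -203; -203 = 0 — FAILS
x = -100: LHS = -2·(-100) - 3 = 197; 197 = 0 — FAILS

Answer: No, fails for both x = 100 and x = -100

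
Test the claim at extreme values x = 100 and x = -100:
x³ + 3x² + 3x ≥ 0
x = 100: LHS = 100³ + 3·100² + 3·100 = 1030300; 1030300 ≥ 0 — holds
x = -100: LHS = (-100)³ + 3·(-100)² + 3·(-100) = -970300; -970300 ≥ 0 — FAILS

Answer: Partially: holds for x = 100, fails for x = -100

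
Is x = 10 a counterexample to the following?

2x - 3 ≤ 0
Substitute x = 10 into the relation:
x = 10: LHS = 2·10 - 3 = 17; 17 ≤ 0 — FAILS

Since the claim fails at x = 10, this value is a counterexample.

Answer: Yes, x = 10 is a counterexample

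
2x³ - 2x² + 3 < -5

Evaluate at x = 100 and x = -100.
x = 100: LHS = 2·100³ - 2·100² + 3 = 1980003; 1980003 < -5 — FAILS
x = -100: LHS = 2·(-100)³ - 2·(-100)² + 3 = -2019997; -2019997 < -5 — holds

Answer: Partially: fails for x = 100, holds for x = -100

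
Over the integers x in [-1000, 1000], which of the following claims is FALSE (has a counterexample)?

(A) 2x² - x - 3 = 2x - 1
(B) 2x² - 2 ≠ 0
(A) x = 0: LHS = 2·0² - 0 - 3 = -3, RHS = 2·0 - 1 = -1; -3 = -1 — FAILS
(B) x = 1: LHS = 2·1² - 2 = 0; 0 ≠ 0 — FAILS

Answer: Both A and B are false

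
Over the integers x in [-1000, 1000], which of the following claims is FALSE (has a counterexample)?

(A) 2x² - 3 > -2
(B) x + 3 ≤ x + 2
(A) x = 0: LHS = 2·0² - 3 = -3; -3 > -2 — FAILS
(B) x = 0: LHS = 0 + 3 = 3, RHS = 0 + 2 = 2; 3 ≤ 2 — FAILS

Answer: Both A and B are false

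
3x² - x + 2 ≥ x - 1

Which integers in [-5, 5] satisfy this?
Over all integers in [-5, 5], LHS − RHS is smallest at x = 0, where it equals 3:
x = 0: LHS = 3·0² - 0 + 2 = 2, RHS = 0 - 1 = -1; 2 ≥ -1 — holds
At the ends of the range:
x = -5: LHS = 3·(-5)² - (-5) + 2 = 82, RHS = (-5) - 1 = -6; 82 ≥ -6 — holds
x = 5: LHS = 3·5² - 5 + 2 = 72, RHS = 5 - 1 = 4; 72 ≥ 4 — holds
Hence LHS − RHS is never negative, i.e. LHS ≥ RHS throughout, so the relation holds for every integer in [-5, 5].

Answer: All integers in [-5, 5]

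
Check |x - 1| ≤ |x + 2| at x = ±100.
x = 100: LHS = |100 - 1| = |99| = 99, RHS = |100 + 2| = |102| = 102; 99 ≤ 102 — holds
x = -100: LHS = |(-100) - 1| = |-101| = 101, RHS = |(-100) + 2| = |-98| = 98; 101 ≤ 98 — FAILS

Answer: Partially: holds for x = 100, fails for x = -100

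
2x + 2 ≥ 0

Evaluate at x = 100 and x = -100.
x = 100: LHS = 2·100 + 2 = 202; 202 ≥ 0 — holds
x = -100: LHS = 2·(-100) + 2 = -198; -198 ≥ 0 — FAILS

Answer: Partially: holds for x = 100, fails for x = -100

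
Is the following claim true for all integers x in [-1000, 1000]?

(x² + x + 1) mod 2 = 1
For a polynomial with integer coefficients, its value mod 2 depends only on x mod 2, so it suffices to check one representative of each residue class, x = 0, 1:
x = 0: LHS = (0² + 0 + 1) mod 2 = 1 mod 2 = 1; 1 = 1 — holds
x = 1: LHS = (1² + 1 + 1) mod 2 = 3 mod 2 = 1; 1 = 1 — holds
The relation holds in every residue class, so the relation holds for every integer in [-1000, 1000].

No counterexample exists.

Answer: True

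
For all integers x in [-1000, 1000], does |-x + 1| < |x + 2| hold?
The claim fails at x = -1:
x = -1: LHS = |-(-1) + 1| = |2| = 2, RHS = |(-1) + 2| = |1| = 1; 2 < 1 — FAILS

Because a single integer refutes it, the statement is false.

Answer: False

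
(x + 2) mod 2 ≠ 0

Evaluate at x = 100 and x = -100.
x = 100: LHS = (100 + 2) mod 2 = 102 mod 2 = 0; 0 ≠ 0 — FAILS
x = -100: LHS = ((-100) + 2) mod 2 = (-98) mod 2 = 0; 0 ≠ 0 — FAILS

Answer: No, fails for both x = 100 and x = -100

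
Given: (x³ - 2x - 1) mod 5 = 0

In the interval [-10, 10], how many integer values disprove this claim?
Counterexamples in [-10, 10]: {-10, -9, -8, -5, -4, -3, 0, 1, 2, 5, 6, 7, 10}.

Counting them gives 13 values.

Answer: 13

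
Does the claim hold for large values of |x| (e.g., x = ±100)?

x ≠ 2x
x = 100: RHS = 2·100 = 200; 100 ≠ 200 — holds
x = -100: RHS = 2·(-100) = -200; -100 ≠ -200 — holds

Answer: Yes, holds for both x = 100 and x = -100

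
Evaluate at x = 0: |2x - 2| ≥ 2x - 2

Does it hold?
x = 0: LHS = |2·0 - 2| = |-2| = 2, RHS = 2·0 - 2 = -2; 2 ≥ -2 — holds

The relation is satisfied at x = 0.

Answer: Yes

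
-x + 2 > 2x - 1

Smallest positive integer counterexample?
Testing positive integers:
x = 1: LHS = -1 + 2 = 1, RHS = 2·1 - 1 = 1; 1 > 1 — FAILS  ← smallest positive counterexample

Answer: x = 1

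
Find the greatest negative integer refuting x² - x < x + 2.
Testing negative integers from -1 downward:
x = -1: LHS = (-1)² - (-1) = 2, RHS = (-1) + 2 = 1; 2 < 1 — FAILS  ← closest negative counterexample to 0

Answer: x = -1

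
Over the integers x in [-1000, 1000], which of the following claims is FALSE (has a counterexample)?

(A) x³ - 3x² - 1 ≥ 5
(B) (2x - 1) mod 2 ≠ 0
(A) x = 0: LHS = 0³ - 3·0² - 1 = -1; -1 ≥ 5 — FAILS

(B) For a polynomial with integer coefficients, its value mod 2 depends only on x mod 2, so it suffices to check one representative of each residue class, x = 0, 1:
x = 0: LHS = (2·0 - 1) mod 2 = (-1) mod 2 = 1; 1 ≠ 0 — holds
x = 1: LHS = (2·1 - 1) mod 2 = 1 mod 2 = 1; 1 ≠ 0 — holds
The relation holds in every residue class, so the relation holds for every integer in [-1000, 1000].

Only (A) has a counterexample.

Answer: A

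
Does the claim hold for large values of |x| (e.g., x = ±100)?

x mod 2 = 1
x = 100: LHS = 100 mod 2 = 0; 0 = 1 — FAILS
x = -100: LHS = (-100) mod 2 = 0; 0 = 1 — FAILS

Answer: No, fails for both x = 100 and x = -100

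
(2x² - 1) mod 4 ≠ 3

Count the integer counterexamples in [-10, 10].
Counterexamples in [-10, 10]: {-10, -8, -6, -4, -2, 0, 2, 4, 6, 8, 10}.

Counting them gives 11 values.

Answer: 11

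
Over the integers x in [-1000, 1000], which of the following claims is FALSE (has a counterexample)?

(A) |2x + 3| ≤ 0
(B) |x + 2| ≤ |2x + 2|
(A) x = 0: LHS = |2·0 + 3| = |3| = 3; 3 ≤ 0 — FAILS
(B) x = -1: LHS = |(-1) + 2| = |1| = 1, RHS = |2·(-1) + 2| = |0| = 0; 1 ≤ 0 — FAILS

Answer: Both A and B are false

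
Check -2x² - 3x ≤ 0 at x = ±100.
x = 100: LHS = -2·100² - 3·100 = -20300; -20300 ≤ 0 — holds
x = -100: LHS = -2·(-100)² - 3·(-100) = -19700; -19700 ≤ 0 — holds

Answer: Yes, holds for both x = 100 and x = -100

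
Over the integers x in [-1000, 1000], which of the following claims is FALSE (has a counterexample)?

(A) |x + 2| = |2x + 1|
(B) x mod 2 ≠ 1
(A) x = 0: LHS = |0 + 2| = |2| = 2, RHS = |2·0 + 1| = |1| = 1; 2 = 1 — FAILS
(B) x = 1: LHS = 1 mod 2 = 1; 1 ≠ 1 — FAILS

Answer: Both A and B are false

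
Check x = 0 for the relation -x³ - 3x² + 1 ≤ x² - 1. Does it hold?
x = 0: LHS = -0³ - 3·0² + 1 = 1, RHS = 0² - 1 = -1; 1 ≤ -1 — FAILS

The relation fails at x = 0, so x = 0 is a counterexample.

Answer: No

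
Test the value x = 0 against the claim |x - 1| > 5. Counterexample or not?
Substitute x = 0 into the relation:
x = 0: LHS = |0 - 1| = |-1| = 1; 1 > 5 — FAILS

Since the claim fails at x = 0, this value is a counterexample.

Answer: Yes, x = 0 is a counterexample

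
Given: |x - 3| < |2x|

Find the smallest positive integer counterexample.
Testing positive integers:
x = 1: LHS = |1 - 3| = |-2| = 2, RHS = |2·1| = |2| = 2; 2 < 2 — FAILS  ← smallest positive counterexample

Answer: x = 1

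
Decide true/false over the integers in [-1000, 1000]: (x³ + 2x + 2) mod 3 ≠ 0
For a polynomial with integer coefficients, its value mod 3 depends only on x mod 3, so it suffices to check one representative of each residue class, x = 0, 1, 2:
x = 0: LHS = (0³ + 2·0 + 2) mod 3 = 2 mod 3 = 2; 2 ≠ 0 — holds
x = 1: LHS = (1³ + 2·1 + 2) mod 3 = 5 mod 3 = 2; 2 ≠ 0 — holds
x = 2: LHS = (2³ + 2·2 + 2) mod 3 = 14 mod 3 = 2; 2 ≠ 0 — holds
The relation holds in every residue class, so the relation holds for every integer in [-1000, 1000].

No counterexample exists.

Answer: True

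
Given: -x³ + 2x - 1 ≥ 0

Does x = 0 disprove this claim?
Substitute x = 0 into the relation:
x = 0: LHS = -0³ + 2·0 - 1 = -1; -1 ≥ 0 — FAILS

Since the claim fails at x = 0, this value is a counterexample.

Answer: Yes, x = 0 is a counterexample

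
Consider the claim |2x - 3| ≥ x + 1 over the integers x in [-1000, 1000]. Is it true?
The claim fails at x = 1:
x = 1: LHS = |2·1 - 3| = |-1| = 1, RHS = 1 + 1 = 2; 1 ≥ 2 — FAILS

Because a single integer refutes it, the statement is false.

Answer: False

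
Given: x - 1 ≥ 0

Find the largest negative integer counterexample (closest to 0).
Testing negative integers from -1 downward:
x = -1: LHS = (-1) - 1 = -2; -2 ≥ 0 — FAILS  ← closest negative counterexample to 0

Answer: x = -1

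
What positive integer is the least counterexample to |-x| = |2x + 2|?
Testing positive integers:
x = 1: LHS = |-1| = 1, RHS = |2·1 + 2| = |4| = 4; 1 = 4 — FAILS  ← smallest positive counterexample

Answer: x = 1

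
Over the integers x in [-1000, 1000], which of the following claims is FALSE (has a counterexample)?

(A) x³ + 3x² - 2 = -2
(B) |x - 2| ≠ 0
(A) x = 1: LHS = 1³ + 3·1² - 2 = 2; 2 = -2 — FAILS
(B) x = 2: LHS = |2 - 2| = |0| = 0; 0 ≠ 0 — FAILS

Answer: Both A and B are false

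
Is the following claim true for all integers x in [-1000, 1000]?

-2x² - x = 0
The claim fails at x = 1:
x = 1: LHS = -2·1² - 1 = -3; -3 = 0 — FAILS

Because a single integer refutes it, the statement is false.

Answer: False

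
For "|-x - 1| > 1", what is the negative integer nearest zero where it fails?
Testing negative integers from -1 downward:
x = -1: LHS = |-(-1) - 1| = |0| = 0; 0 > 1 — FAILS  ← closest negative counterexample to 0

Answer: x = -1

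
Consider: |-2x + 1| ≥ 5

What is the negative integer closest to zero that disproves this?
Testing negative integers from -1 downward:
x = -1: LHS = |-2·(-1) + 1| = |3| = 3; 3 ≥ 5 — FAILS  ← closest negative counterexample to 0

Answer: x = -1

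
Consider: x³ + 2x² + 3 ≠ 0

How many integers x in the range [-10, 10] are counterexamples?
Track d = LHS − RHS over the integers in [-10, 10]. Equality would need d = 0, but d changes sign only between consecutive integers, jumping over 0:
x = -3: LHS = (-3)³ + 2·(-3)² + 3 = -6; -6 ≠ 0 — holds  (d = -6)
x = -2: LHS = (-2)³ + 2·(-2)² + 3 = 3; 3 ≠ 0 — holds  (d = 3)
Away from these crossings d keeps a constant sign, and checking every integer in [-10, 10] confirms d ≠ 0 throughout. Hence the two sides are never equal, so the relation holds for every integer in [-10, 10].

No counterexample appears in that range.

Answer: 0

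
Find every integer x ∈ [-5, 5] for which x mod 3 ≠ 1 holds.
Holds for: {-4, -3, -1, 0, 2, 3, 5}
Fails for: {-5, -2, 1, 4}

Answer: {-4, -3, -1, 0, 2, 3, 5}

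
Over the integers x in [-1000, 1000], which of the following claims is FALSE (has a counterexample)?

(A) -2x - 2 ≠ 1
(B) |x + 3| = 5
(A) Track d = LHS − RHS over the integers in [-1000, 1000]. Equality would need d = 0, but d changes sign only between consecutive integers, jumping over 0:
x = -2: LHS = -2·(-2) - 2 = 2; 2 ≠ 1 — holds  (d = 1)
x = -1: LHS = -2·(-1) - 2 = 0; 0 ≠ 1 — holds  (d = -1)
Away from these crossings d keeps a constant sign, and checking every integer in [-1000, 1000] confirms d ≠ 0 throughout. Hence the two sides are never equal, so the relation holds for every integer in [-1000, 1000].

(B) x = 0: LHS = |0 + 3| = |3| = 3; 3 = 5 — FAILS

Only (B) has a counterexample.

Answer: B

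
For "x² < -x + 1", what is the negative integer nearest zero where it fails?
Testing negative integers from -1 downward:
x = -1: LHS = (-1)² = 1, RHS = -(-1) + 1 = 2; 1 < 2 — holds
x = -2: LHS = (-2)² = 4, RHS = -(-2) + 1 = 3; 4 < 3 — FAILS  ← closest negative counterexample to 0

Answer: x = -2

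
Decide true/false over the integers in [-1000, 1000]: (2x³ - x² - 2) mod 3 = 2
The claim fails at x = 0:
x = 0: LHS = (2·0³ - 0² - 2) mod 3 = (-2) mod 3 = 1; 1 = 2 — FAILS

Because a single integer refutes it, the statement is false.

Answer: False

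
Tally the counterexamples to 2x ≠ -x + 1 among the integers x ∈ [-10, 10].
Track d = LHS − RHS over the integers in [-10, 10]. Equality would need d = 0, but d changes sign only between consecutive integers, jumping over 0:
x = 0: LHS = 2·0 = 0, RHS = -0 + 1 = 1; 0 ≠ 1 — holds  (d = -1)
x = 1: LHS = 2·1 = 2, RHS = -1 + 1 = 0; 2 ≠ 0 — holds  (d = 2)
Away from these crossings d keeps a constant sign, and checking every integer in [-10, 10] confirms d ≠ 0 throughout. Hence the two sides are never equal, so the relation holds for every integer in [-10, 10].

No counterexample appears in that range.

Answer: 0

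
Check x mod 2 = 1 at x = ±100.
x = 100: LHS = 100 mod 2 = 0; 0 = 1 — FAILS
x = -100: LHS = (-100) mod 2 = 0; 0 = 1 — FAILS

Answer: No, fails for both x = 100 and x = -100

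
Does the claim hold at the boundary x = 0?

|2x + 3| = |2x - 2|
x = 0: LHS = |2·0 + 3| = |3| = 3, RHS = |2·0 - 2| = |-2| = 2; 3 = 2 — FAILS

The relation fails at x = 0, so x = 0 is a counterexample.

Answer: No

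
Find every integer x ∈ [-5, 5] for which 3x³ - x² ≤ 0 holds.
Holds for: {-5, -4, -3, -2, -1, 0}
Fails for: {1, 2, 3, 4, 5}

Answer: {-5, -4, -3, -2, -1, 0}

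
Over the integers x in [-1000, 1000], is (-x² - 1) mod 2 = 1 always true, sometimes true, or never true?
Holds at x = 0: LHS = (-0² - 1) mod 2 = (-1) mod 2 = 1; 1 = 1 — holds
Fails at x = 1: LHS = (-1² - 1) mod 2 = (-2) mod 2 = 0; 0 = 1 — FAILS
It is satisfied by some integers in the range but not all.

Answer: Sometimes true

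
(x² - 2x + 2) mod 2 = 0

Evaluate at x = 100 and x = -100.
x = 100: LHS = (100² - 2·100 + 2) mod 2 = 9802 mod 2 = 0; 0 = 0 — holds
x = -100: LHS = ((-100)² - 2·(-100) + 2) mod 2 = 10202 mod 2 = 0; 0 = 0 — holds

Answer: Yes, holds for both x = 100 and x = -100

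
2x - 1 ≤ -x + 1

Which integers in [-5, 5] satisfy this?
Holds for: {-5, -4, -3, -2, -1, 0}
Fails for: {1, 2, 3, 4, 5}

Answer: {-5, -4, -3, -2, -1, 0}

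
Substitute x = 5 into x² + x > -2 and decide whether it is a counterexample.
Substitute x = 5 into the relation:
x = 5: LHS = 5² + 5 = 30; 30 > -2 — holds

The relation holds at x = 5, so it is not a counterexample.

Answer: No, x = 5 is not a counterexample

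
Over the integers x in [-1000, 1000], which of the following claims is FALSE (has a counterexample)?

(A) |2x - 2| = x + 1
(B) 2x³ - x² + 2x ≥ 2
(A) x = 0: LHS = |2·0 - 2| = |-2| = 2, RHS = 0 + 1 = 1; 2 = 1 — FAILS
(B) x = 0: LHS = 2·0³ - 0² + 2·0 = 0; 0 ≥ 2 — FAILS

Answer: Both A and B are false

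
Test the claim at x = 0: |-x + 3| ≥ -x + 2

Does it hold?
x = 0: LHS = |-0 + 3| = |3| = 3, RHS = -0 + 2 = 2; 3 ≥ 2 — holds

The relation is satisfied at x = 0.

Answer: Yes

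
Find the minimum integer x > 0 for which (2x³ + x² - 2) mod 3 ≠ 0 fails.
Testing positive integers:
x = 1: LHS = (2·1³ + 1² - 2) mod 3 = 1 mod 3 = 1; 1 ≠ 0 — holds
x = 2: LHS = (2·2³ + 2² - 2) mod 3 = 18 mod 3 = 0; 0 ≠ 0 — FAILS  ← smallest positive counterexample

Answer: x = 2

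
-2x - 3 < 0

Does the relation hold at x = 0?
x = 0: LHS = -2·0 - 3 = -3; -3 < 0 — holds

The relation is satisfied at x = 0.

Answer: Yes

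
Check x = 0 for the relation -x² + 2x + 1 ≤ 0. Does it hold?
x = 0: LHS = -0² + 2·0 + 1 = 1; 1 ≤ 0 — FAILS

The relation fails at x = 0, so x = 0 is a counterexample.

Answer: No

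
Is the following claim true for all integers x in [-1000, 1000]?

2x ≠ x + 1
The claim fails at x = 1:
x = 1: LHS = 2·1 = 2, RHS = 1 + 1 = 2; 2 ≠ 2 — FAILS

Because a single integer refutes it, the statement is false.

Answer: False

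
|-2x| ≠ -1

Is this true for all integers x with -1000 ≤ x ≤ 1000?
An absolute value is never negative, so the left side is ≥ 0 for every x, while the right side is -1. Tightest case in [-1000, 1000] is x = 0:
x = 0: LHS = |-2·0| = |0| = 0; 0 ≠ -1 — holds
Hence LHS − RHS is never 0, i.e. the two sides are never equal, so the relation holds for every integer in [-1000, 1000].

No counterexample exists.

Answer: True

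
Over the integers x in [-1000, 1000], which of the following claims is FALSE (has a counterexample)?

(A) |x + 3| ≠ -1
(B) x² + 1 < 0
(A) An absolute value is never negative, so the left side is ≥ 0 for every x, while the right side is -1. Tightest case in [-1000, 1000] is x = -3:
x = -3: LHS = |(-3) + 3| = |0| = 0; 0 ≠ -1 — holds
Hence LHS − RHS is never 0, i.e. the two sides are never equal, so the relation holds for every integer in [-1000, 1000].

(B) x = 0: LHS = 0² + 1 = 1; 1 < 0 — FAILS

Only (B) has a counterexample.

Answer: B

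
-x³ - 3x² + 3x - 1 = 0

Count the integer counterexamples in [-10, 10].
Counterexamples in [-10, 10]: {-10, -9, -8, -7, -6, -5, -4, -3, -2, -1, 0, 1, 2, 3, 4, 5, 6, 7, 8, 9, 10}.

Counting them gives 21 values.

Answer: 21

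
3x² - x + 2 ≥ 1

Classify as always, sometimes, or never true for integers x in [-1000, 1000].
Over all integers in [-1000, 1000], LHS − RHS is smallest at x = 0, where it equals 1:
x = 0: LHS = 3·0² - 0 + 2 = 2; 2 ≥ 1 — holds
At the ends of the range:
x = -1000: LHS = 3·(-1000)² - (-1000) + 2 = 3001002; 3001002 ≥ 1 — holds
x = 1000: LHS = 3·1000² - 1000 + 2 = 2999002; 2999002 ≥ 1 — holds
Hence LHS − RHS is never negative, i.e. LHS ≥ RHS throughout, so the relation holds for every integer in [-1000, 1000].

No counterexample exists.

Answer: Always true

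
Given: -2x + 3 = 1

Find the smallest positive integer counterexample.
Testing positive integers:
x = 1: LHS = -2·1 + 3 = 1; 1 = 1 — holds
x = 2: LHS = -2·2 + 3 = -1; -1 = 1 — FAILS  ← smallest positive counterexample

Answer: x = 2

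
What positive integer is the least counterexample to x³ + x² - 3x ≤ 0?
Testing positive integers:
x = 1: LHS = 1³ + 1² - 3·1 = -1; -1 ≤ 0 — holds
x = 2: LHS = 2³ + 2² - 3·2 = 6; 6 ≤ 0 — FAILS  ← smallest positive counterexample

Answer: x = 2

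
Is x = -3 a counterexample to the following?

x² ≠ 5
Substitute x = -3 into the relation:
x = -3: LHS = (-3)² = 9; 9 ≠ 5 — holds

The relation holds at x = -3, so it is not a counterexample.

Answer: No, x = -3 is not a counterexample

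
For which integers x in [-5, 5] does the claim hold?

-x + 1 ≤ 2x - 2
Holds for: {1, 2, 3, 4, 5}
Fails for: {-5, -4, -3, -2, -1, 0}

Answer: {1, 2, 3, 4, 5}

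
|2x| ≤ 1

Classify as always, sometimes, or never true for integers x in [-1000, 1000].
Holds at x = 0: LHS = |2·0| = |0| = 0; 0 ≤ 1 — holds
Fails at x = 1: LHS = |2·1| = |2| = 2; 2 ≤ 1 — FAILS
It is satisfied by some integers in the range but not all.

Answer: Sometimes true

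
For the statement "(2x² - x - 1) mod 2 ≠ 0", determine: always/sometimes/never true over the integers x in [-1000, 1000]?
Holds at x = 0: LHS = (2·0² - 0 - 1) mod 2 = (-1) mod 2 = 1; 1 ≠ 0 — holds
Fails at x = 1: LHS = (2·1² - 1 - 1) mod 2 = 0 mod 2 = 0; 0 ≠ 0 — FAILS
It is satisfied by some integers in the range but not all.

Answer: Sometimes true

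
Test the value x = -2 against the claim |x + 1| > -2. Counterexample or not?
Substitute x = -2 into the relation:
x = -2: LHS = |(-2) + 1| = |-1| = 1; 1 > -2 — holds

The relation holds at x = -2, so it is not a counterexample.

Answer: No, x = -2 is not a counterexample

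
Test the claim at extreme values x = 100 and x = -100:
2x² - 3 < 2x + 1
x = 100: LHS = 2·100² - 3 = 19997, RHS = 2·100 + 1 = 201; 19997 < 201 — FAILS
x = -100: LHS = 2·(-100)² - 3 = 19997, RHS = 2·(-100) + 1 = -199; 19997 < -199 — FAILS

Answer: No, fails for both x = 100 and x = -100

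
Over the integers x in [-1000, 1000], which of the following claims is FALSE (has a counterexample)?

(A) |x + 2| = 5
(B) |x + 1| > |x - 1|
(A) x = 0: LHS = |0 + 2| = |2| = 2; 2 = 5 — FAILS
(B) x = 0: LHS = |0 + 1| = |1| = 1, RHS = |0 - 1| = |-1| = 1; 1 > 1 — FAILS

Answer: Both A and B are false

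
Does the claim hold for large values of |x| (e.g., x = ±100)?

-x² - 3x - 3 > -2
x = 100: LHS = -100² - 3·100 - 3 = -10303; -10303 > -2 — FAILS
x = -100: LHS = -(-100)² - 3·(-100) - 3 = -9703; -9703 > -2 — FAILS

Answer: No, fails for both x = 100 and x = -100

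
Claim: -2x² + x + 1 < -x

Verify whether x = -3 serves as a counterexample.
Substitute x = -3 into the relation:
x = -3: LHS = -2·(-3)² + (-3) + 1 = -20, RHS = -(-3) = 3; -20 < 3 — holds

The claim holds here, so x = -3 is not a counterexample. (A counterexample exists elsewhere, e.g. x = 0.)

Answer: No, x = -3 is not a counterexample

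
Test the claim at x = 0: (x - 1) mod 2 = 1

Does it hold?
x = 0: LHS = (0 - 1) mod 2 = (-1) mod 2 = 1; 1 = 1 — holds

The relation is satisfied at x = 0.

Answer: Yes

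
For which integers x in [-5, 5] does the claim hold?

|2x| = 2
Holds for: {-1, 1}
Fails for: {-5, -4, -3, -2, 0, 2, 3, 4, 5}

Answer: {-1, 1}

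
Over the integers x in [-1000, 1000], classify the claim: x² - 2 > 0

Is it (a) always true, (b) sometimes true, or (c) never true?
Holds at x = 2: LHS = 2² - 2 = 2; 2 > 0 — holds
Fails at x = 0: LHS = 0² - 2 = -2; -2 > 0 — FAILS
It is satisfied by some integers in the range but not all.

Answer: Sometimes true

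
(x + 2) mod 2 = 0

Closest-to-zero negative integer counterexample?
Testing negative integers from -1 downward:
x = -1: LHS = ((-1) + 2) mod 2 = 1 mod 2 = 1; 1 = 0 — FAILS  ← closest negative counterexample to 0

Answer: x = -1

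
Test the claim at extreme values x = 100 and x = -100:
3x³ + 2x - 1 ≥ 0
x = 100: LHS = 3·100³ + 2·100 - 1 = 3000199; 3000199 ≥ 0 — holds
x = -100: LHS = 3·(-100)³ + 2·(-100) - 1 = -3000201; -3000201 ≥ 0 — FAILS

Answer: Partially: holds for x = 100, fails for x = -100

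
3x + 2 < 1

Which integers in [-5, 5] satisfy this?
Holds for: {-5, -4, -3, -2, -1}
Fails for: {0, 1, 2, 3, 4, 5}

Answer: {-5, -4, -3, -2, -1}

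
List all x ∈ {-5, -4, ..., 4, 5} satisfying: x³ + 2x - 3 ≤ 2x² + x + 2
Holds for: {-5, -4, -3, -2, -1, 0, 1, 2}
Fails for: {3, 4, 5}

Answer: {-5, -4, -3, -2, -1, 0, 1, 2}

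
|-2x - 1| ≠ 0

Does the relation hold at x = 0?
x = 0: LHS = |-2·0 - 1| = |-1| = 1; 1 ≠ 0 — holds

The relation is satisfied at x = 0.

Answer: Yes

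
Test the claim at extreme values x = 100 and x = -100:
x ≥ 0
x = 100: 100 ≥ 0 — holds
x = -100: -100 ≥ 0 — FAILS

Answer: Partially: holds for x = 100, fails for x = -100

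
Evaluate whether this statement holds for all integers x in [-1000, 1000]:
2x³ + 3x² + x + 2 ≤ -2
The claim fails at x = 0:
x = 0: LHS = 2·0³ + 3·0² + 0 + 2 = 2; 2 ≤ -2 — FAILS

Because a single integer refutes it, the statement is false.

Answer: False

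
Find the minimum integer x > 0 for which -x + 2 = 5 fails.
Testing positive integers:
x = 1: LHS = -1 + 2 = 1; 1 = 5 — FAILS  ← smallest positive counterexample

Answer: x = 1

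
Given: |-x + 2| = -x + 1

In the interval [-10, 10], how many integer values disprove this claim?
Counterexamples in [-10, 10]: {-10, -9, -8, -7, -6, -5, -4, -3, -2, -1, 0, 1, 2, 3, 4, 5, 6, 7, 8, 9, 10}.

Counting them gives 21 values.

Answer: 21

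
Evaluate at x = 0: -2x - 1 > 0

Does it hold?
x = 0: LHS = -2·0 - 1 = -1; -1 > 0 — FAILS

The relation fails at x = 0, so x = 0 is a counterexample.

Answer: No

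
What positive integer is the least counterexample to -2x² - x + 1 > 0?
Testing positive integers:
x = 1: LHS = -2·1² - 1 + 1 = -2; -2 > 0 — FAILS  ← smallest positive counterexample

Answer: x = 1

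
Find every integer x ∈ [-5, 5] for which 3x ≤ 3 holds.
Holds for: {-5, -4, -3, -2, -1, 0, 1}
Fails for: {2, 3, 4, 5}

Answer: {-5, -4, -3, -2, -1, 0, 1}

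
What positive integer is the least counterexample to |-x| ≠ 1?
Testing positive integers:
x = 1: LHS = |-1| = 1; 1 ≠ 1 — FAILS  ← smallest positive counterexample

Answer: x = 1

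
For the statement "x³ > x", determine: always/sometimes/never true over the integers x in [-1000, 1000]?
Holds at x = 2: LHS = 2³ = 8; 8 > 2 — holds
Fails at x = 0: LHS = 0³ = 0; 0 > 0 — FAILS
It is satisfied by some integers in the range but not all.

Answer: Sometimes true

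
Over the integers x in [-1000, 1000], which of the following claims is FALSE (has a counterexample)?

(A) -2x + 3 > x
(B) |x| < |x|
(A) x = 1: LHS = -2·1 + 3 = 1; 1 > 1 — FAILS
(B) x = 0: LHS = |0| = 0, RHS = |0| = 0; 0 < 0 — FAILS

Answer: Both A and B are false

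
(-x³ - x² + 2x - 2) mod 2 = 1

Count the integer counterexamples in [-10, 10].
Counterexamples in [-10, 10]: {-10, -9, -8, -7, -6, -5, -4, -3, -2, -1, 0, 1, 2, 3, 4, 5, 6, 7, 8, 9, 10}.

Counting them gives 21 values.

Answer: 21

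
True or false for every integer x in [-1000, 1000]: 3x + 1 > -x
The claim fails at x = -1:
x = -1: LHS = 3·(-1) + 1 = -2, RHS = -(-1) = 1; -2 > 1 — FAILS

Because a single integer refutes it, the statement is false.

Answer: False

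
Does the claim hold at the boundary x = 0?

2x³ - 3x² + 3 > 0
x = 0: LHS = 2·0³ - 3·0² + 3 = 3; 3 > 0 — holds

The relation is satisfied at x = 0.

Answer: Yes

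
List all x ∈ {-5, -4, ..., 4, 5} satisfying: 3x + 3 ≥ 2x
Holds for: {-3, -2, -1, 0, 1, 2, 3, 4, 5}
Fails for: {-5, -4}

Answer: {-3, -2, -1, 0, 1, 2, 3, 4, 5}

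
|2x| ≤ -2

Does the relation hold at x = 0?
x = 0: LHS = |2·0| = |0| = 0; 0 ≤ -2 — FAILS

The relation fails at x = 0, so x = 0 is a counterexample.

Answer: No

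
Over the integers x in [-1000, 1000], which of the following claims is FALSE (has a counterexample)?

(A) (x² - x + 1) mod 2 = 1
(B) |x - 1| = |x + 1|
(A) For a polynomial with integer coefficients, its value mod 2 depends only on x mod 2, so it suffices to check one representative of each residue class, x = 0, 1:
x = 0: LHS = (0² - 0 + 1) mod 2 = 1 mod 2 = 1; 1 = 1 — holds
x = 1: LHS = (1² - 1 + 1) mod 2 = 1 mod 2 = 1; 1 = 1 — holds
The relation holds in every residue class, so the relation holds for every integer in [-1000, 1000].

(B) x = 1: LHS = |1 - 1| = |0| = 0, RHS = |1 + 1| = |2| = 2; 0 = 2 — FAILS

Only (B) has a counterexample.

Answer: B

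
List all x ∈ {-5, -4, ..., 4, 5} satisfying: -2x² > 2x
Over all integers in [-5, 5], LHS − RHS is largest at x = 0, where it equals 0:
x = 0: LHS = -2·0² = 0, RHS = 2·0 = 0; 0 > 0 — FAILS
At the ends of the range:
x = -5: LHS = -2·(-5)² = -50, RHS = 2·(-5) = -10; -50 > -10 — FAILS
x = 5: LHS = -2·5² = -50, RHS = 2·5 = 10; -50 > 10 — FAILS
Hence LHS − RHS is never positive, i.e. LHS ≤ RHS throughout, so the claimed relation (>) fails for every integer in [-5, 5].

Answer: None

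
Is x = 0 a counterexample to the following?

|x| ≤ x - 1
Substitute x = 0 into the relation:
x = 0: LHS = |0| = 0, RHS = 0 - 1 = -1; 0 ≤ -1 — FAILS

Since the claim fails at x = 0, this value is a counterexample.

Answer: Yes, x = 0 is a counterexample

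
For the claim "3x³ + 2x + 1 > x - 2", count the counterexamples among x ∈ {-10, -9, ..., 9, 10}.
Counterexamples in [-10, 10]: {-10, -9, -8, -7, -6, -5, -4, -3, -2, -1}.

Counting them gives 10 values.

Answer: 10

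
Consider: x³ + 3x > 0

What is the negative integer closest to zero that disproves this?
Testing negative integers from -1 downward:
x = -1: LHS = (-1)³ + 3·(-1) = -4; -4 > 0 — FAILS  ← closest negative counterexample to 0

Answer: x = -1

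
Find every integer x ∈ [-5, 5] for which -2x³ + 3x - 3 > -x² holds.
Holds for: {-5, -4, -3, -2}
Fails for: {-1, 0, 1, 2, 3, 4, 5}

Answer: {-5, -4, -3, -2}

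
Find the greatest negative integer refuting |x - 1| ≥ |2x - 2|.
Testing negative integers from -1 downward:
x = -1: LHS = |(-1) - 1| = |-2| = 2, RHS = |2·(-1) - 2| = |-4| = 4; 2 ≥ 4 — FAILS  ← closest negative counterexample to 0

Answer: x = -1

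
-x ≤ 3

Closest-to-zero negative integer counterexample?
Testing negative integers from -1 downward:
x = -1: LHS = -(-1) = 1; 1 ≤ 3 — holds
x = -2: LHS = -(-2) = 2; 2 ≤ 3 — holds
x = -3: LHS = -(-3) = 3; 3 ≤ 3 — holds
x = -4: LHS = -(-4) = 4; 4 ≤ 3 — FAILS  ← closest negative counterexample to 0

Answer: x = -4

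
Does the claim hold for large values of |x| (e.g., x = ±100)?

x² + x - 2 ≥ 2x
x = 100: LHS = 100² + 100 - 2 = 10098, RHS = 2·100 = 200; 10098 ≥ 200 — holds
x = -100: LHS = (-100)² + (-100) - 2 = 9898, RHS = 2·(-100) = -200; 9898 ≥ -200 — holds

Answer: Yes, holds for both x = 100 and x = -100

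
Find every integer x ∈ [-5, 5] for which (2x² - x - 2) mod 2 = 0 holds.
Holds for: {-4, -2, 0, 2, 4}
Fails for: {-5, -3, -1, 1, 3, 5}

Answer: {-4, -2, 0, 2, 4}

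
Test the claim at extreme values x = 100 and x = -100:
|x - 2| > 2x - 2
x = 100: LHS = |100 - 2| = |98| = 98, RHS = 2·100 - 2 = 198; 98 > 198 — FAILS
x = -100: LHS = |(-100) - 2| = |-102| = 102, RHS = 2·(-100) - 2 = -202; 102 > -202 — holds

Answer: Partially: fails for x = 100, holds for x = -100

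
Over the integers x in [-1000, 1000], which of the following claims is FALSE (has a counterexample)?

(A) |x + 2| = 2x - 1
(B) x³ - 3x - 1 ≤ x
(A) x = 0: LHS = |0 + 2| = |2| = 2, RHS = 2·0 - 1 = -1; 2 = -1 — FAILS
(B) x = -1: LHS = (-1)³ - 3·(-1) - 1 = 1; 1 ≤ -1 — FAILS

Answer: Both A and B are false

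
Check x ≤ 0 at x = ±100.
x = 100: 100 ≤ 0 — FAILS
x = -100: -100 ≤ 0 — holds

Answer: Partially: fails for x = 100, holds for x = -100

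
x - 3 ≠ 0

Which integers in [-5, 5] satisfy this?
Holds for: {-5, -4, -3, -2, -1, 0, 1, 2, 4, 5}
Fails for: {3}

Answer: {-5, -4, -3, -2, -1, 0, 1, 2, 4, 5}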